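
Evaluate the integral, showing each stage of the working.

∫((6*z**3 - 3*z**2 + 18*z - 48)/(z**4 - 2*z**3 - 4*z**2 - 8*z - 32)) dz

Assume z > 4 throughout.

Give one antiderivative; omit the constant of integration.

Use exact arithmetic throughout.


Step 1. Decompose ∫((6*z**3 - 3*z**2 + 18*z - 48)/(z**4 - 2*z**3 - 4*z**2 - 8*z - 32)) dz by partial fractions, (6*z**3 - 3*z**2 + 18*z - 48)/(z**4 - 2*z**3 - 4*z**2 - 8*z - 32) = 3/(z**2 + 4) + 3/(z + 2) + 3/(z - 4): now ∫(3/(z - 4)) dz + ∫(3/(z + 2)) dz + ∫(3/(z**2 + 4)) dz.
Step 2. Evaluate the standard form [assuming z > -2]: now 3*log(z + 2) + ∫(3/(z - 4)) dz + ∫(3/(z**2 + 4)) dz.
Step 3. Evaluate the standard form [assuming z > 4]: now 3*log(z - 4) + 3*log(z + 2) + ∫(3/(z**2 + 4)) dz.
Step 4. Evaluate the standard form: now 3*log(z - 4) + 3*log(z + 2) + 3*atan(z/2)/2.
Answer: 3*log(z - 4) + 3*log(z + 2) + 3*atan(z/2)/2.


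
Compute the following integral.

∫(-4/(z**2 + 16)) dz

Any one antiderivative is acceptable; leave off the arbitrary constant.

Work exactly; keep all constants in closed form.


Answer: -atan(z/4).


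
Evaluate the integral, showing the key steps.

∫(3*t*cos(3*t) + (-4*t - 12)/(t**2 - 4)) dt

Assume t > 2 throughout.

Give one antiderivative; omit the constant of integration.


Step 1. Rewrite: now ∫(3*t*cos(3*t)) dt + ∫((-4*t - 12)/(t**2 - 4)) dt.
Step 2. Decompose ∫((-4*t - 12)/(t**2 - 4)) dt by partial fractions, (-4*t - 12)/(t**2 - 4) = 1/(t + 2) - 5/(t - 2): now ∫(3*t*cos(3*t)) dt + ∫(-5/(t - 2)) dt + ∫(1/(t + 2)) dt.
Step 3. Evaluate the standard form [assuming t > 2]: now -5*log(t - 2) + ∫(3*t*cos(3*t)) dt + ∫(1/(t + 2)) dt.
Step 4. Evaluate the standard form [assuming t > -2]: now -5*log(t - 2) + log(t + 2) + ∫(3*t*cos(3*t)) dt.
Step 5. Integrate ∫(3*t*cos(3*t)) dt by parts with u = t, dv = (3*cos(3*t)) dt, so v = sin(3*t): now t*sin(3*t) - 5*log(t - 2) + log(t + 2) + ∫(-sin(3*t)) dt.
Step 6. Evaluate the standard form: now t*sin(3*t) - 5*log(t - 2) + log(t + 2) + cos(3*t)/3.
Answer: t*sin(3*t) - 5*log(t - 2) + log(t + 2) + cos(3*t)/3.


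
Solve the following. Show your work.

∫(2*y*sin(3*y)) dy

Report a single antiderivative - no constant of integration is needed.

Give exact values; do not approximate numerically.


Step 1. Integrate ∫(2*y*sin(3*y)) dy by parts with u = y, dv = (2*sin(3*y)) dy, so v = -2*cos(3*y)/3: now -2*y*cos(3*y)/3 + ∫(2*cos(3*y)/3) dy.
Step 2. Evaluate the standard form: now -2*y*cos(3*y)/3 + 2*sin(3*y)/9.
Answer: -2*y*cos(3*y)/3 + 2*sin(3*y)/9.


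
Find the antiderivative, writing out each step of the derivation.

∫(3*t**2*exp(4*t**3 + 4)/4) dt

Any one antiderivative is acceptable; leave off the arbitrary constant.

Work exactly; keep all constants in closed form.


Step 1. Substitute u = t**3 + 1, turning ∫(3*t**2*exp(4*t**3 + 4)/4) dt into ∫(exp(4*u)/4) du: now ∫(exp(4*u)/4) du.
Step 2. Evaluate the standard form: now exp(4*u)/16.
Step 3. Substitute back u = t**3 + 1: now exp(4*t**3 + 4)/16.
Answer: exp(4*t**3 + 4)/16.


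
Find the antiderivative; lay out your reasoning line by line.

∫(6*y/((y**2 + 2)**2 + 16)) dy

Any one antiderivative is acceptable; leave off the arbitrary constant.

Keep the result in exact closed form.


Step 1. Substitute u = y**2 + 2, turning ∫(6*y/((y**2 + 2)**2 + 16)) dy into ∫(3/(u**2 + 16)) du: now ∫(3/(u**2 + 16)) du.
Step 2. Evaluate the standard form: now 3*atan(u/4)/4.
Step 3. Substitute back u = y**2 + 2: now 3*atan(y**2/4 + 1/2)/4.
Answer: 3*atan(y**2/4 + 1/2)/4.


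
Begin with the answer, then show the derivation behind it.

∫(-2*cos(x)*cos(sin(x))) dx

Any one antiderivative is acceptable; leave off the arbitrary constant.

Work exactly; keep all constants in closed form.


The answer is -2*sin(sin(x)).
Step 1. Substitute u = sin(x), turning ∫(-2*cos(x)*cos(sin(x))) dx into ∫(-2*cos(u)) du: now ∫(-2*cos(u)) du.
Step 2. Evaluate the standard form: now -2*sin(u).
Step 3. Substitute back u = sin(x): now -2*sin(sin(x)).
Answer: -2*sin(sin(x)).


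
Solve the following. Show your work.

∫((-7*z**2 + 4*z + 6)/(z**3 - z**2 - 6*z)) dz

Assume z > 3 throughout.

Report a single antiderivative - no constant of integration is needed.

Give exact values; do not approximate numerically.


Step 1. Decompose ∫((-7*z**2 + 4*z + 6)/(z**3 - z**2 - 6*z)) dz by partial fractions, (-7*z**2 + 4*z + 6)/(z**3 - z**2 - 6*z) = -3/(z + 2) - 3/(z - 3) - 1/z: now ∫(-1/z) dz + ∫(-3/(z - 3)) dz + ∫(-3/(z + 2)) dz.
Step 2. Evaluate the standard form [assuming z > -2]: now -3*log(z + 2) + ∫(-1/z) dz + ∫(-3/(z - 3)) dz.
Step 3. Evaluate the standard form [assuming z > 3]: now -3*log(z - 3) - 3*log(z + 2) + ∫(-1/z) dz.
Step 4. Evaluate the standard form [assuming z > 0]: now -log(z) - 3*log(z - 3) - 3*log(z + 2).
Answer: -log(z) - 3*log(z - 3) - 3*log(z + 2).


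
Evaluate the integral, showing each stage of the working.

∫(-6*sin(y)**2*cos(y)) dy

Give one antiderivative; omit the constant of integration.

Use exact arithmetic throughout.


Step 1. Substitute u = sin(y), turning ∫(-6*sin(y)**2*cos(y)) dy into ∫(-6*u**2) du: now ∫(-6*u**2) du.
Step 2. Evaluate the standard form: now -2*u**3.
Step 3. Substitute back u = sin(y): now -2*sin(y)**3.
Answer: -2*sin(y)**3.


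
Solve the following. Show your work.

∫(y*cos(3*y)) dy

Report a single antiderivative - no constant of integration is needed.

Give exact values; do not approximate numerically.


Step 1. Integrate ∫(y*cos(3*y)) dy by parts with u = y, dv = (cos(3*y)) dy, so v = sin(3*y)/3: now y*sin(3*y)/3 + ∫(-sin(3*y)/3) dy.
Step 2. Evaluate the standard form: now y*sin(3*y)/3 + cos(3*y)/9.
Answer: y*sin(3*y)/3 + cos(3*y)/9.


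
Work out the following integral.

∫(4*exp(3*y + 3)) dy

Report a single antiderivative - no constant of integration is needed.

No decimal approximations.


Answer: 4*exp(3*y + 3)/3.


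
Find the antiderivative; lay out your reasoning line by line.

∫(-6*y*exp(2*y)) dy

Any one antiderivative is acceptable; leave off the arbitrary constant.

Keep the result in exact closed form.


Step 1. Integrate ∫(-6*y*exp(2*y)) dy by parts with u = y, dv = (-6*exp(2*y)) dy, so v = -3*exp(2*y): now -3*y*exp(2*y) + ∫(3*exp(2*y)) dy.
Step 2. Evaluate the standard form: now -3*y*exp(2*y) + 3*exp(2*y)/2.
Answer: -3*y*exp(2*y) + 3*exp(2*y)/2.


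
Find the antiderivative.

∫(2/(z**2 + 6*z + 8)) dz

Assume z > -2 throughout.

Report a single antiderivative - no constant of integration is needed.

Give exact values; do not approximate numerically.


Answer: log(z + 2) - log(z + 4).


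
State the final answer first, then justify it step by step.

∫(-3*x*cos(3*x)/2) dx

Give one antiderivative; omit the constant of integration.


The answer is -x*sin(3*x)/2 - cos(3*x)/6.
Step 1. Integrate ∫(-3*x*cos(3*x)/2) dx by parts with u = x, dv = (-3*cos(3*x)/2) dx, so v = -sin(3*x)/2: now -x*sin(3*x)/2 + ∫(sin(3*x)/2) dx.
Step 2. Evaluate the standard form: now -x*sin(3*x)/2 - cos(3*x)/6.
Answer: -x*sin(3*x)/2 - cos(3*x)/6.


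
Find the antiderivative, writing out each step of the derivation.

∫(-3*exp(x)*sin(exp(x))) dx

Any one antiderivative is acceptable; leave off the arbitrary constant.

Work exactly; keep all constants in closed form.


Step 1. Substitute u = exp(x), turning ∫(-3*exp(x)*sin(exp(x))) dx into ∫(-3*sin(u)) du: now ∫(-3*sin(u)) du.
Step 2. Evaluate the standard form: now 3*cos(u).
Step 3. Substitute back u = exp(x): now 3*cos(exp(x)).
Answer: 3*cos(exp(x)).


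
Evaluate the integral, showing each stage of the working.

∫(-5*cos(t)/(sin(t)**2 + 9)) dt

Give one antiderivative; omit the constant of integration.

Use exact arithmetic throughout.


Step 1. Substitute u = sin(t), turning ∫(-5*cos(t)/(sin(t)**2 + 9)) dt into ∫(-5/(u**2 + 9)) du: now ∫(-5/(u**2 + 9)) du.
Step 2. Evaluate the standard form: now -5*atan(u/3)/3.
Step 3. Substitute back u = sin(t): now -5*atan(sin(t)/3)/3.
Answer: -5*atan(sin(t)/3)/3.


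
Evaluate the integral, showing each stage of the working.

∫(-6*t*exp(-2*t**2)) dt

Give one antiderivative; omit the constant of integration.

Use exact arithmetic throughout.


Step 1. Substitute u = t**2, turning ∫(-6*t*exp(-2*t**2)) dt into ∫(-3*exp(-2*u)) du: now ∫(-3*exp(-2*u)) du.
Step 2. Evaluate the standard form: now 3*exp(-2*u)/2.
Step 3. Substitute back u = t**2: now 3*exp(-2*t**2)/2.
Answer: 3*exp(-2*t**2)/2.


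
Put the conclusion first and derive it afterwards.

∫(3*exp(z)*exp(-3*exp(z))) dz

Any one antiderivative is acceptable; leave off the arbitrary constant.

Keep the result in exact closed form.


The answer is -exp(-3*exp(z)).
Step 1. Substitute u = exp(z), turning ∫(3*exp(z)*exp(-3*exp(z))) dz into ∫(3*exp(-3*u)) du: now ∫(3*exp(-3*u)) du.
Step 2. Evaluate the standard form: now -exp(-3*u).
Step 3. Substitute back u = exp(z): now -exp(-3*exp(z)).
Answer: -exp(-3*exp(z)).


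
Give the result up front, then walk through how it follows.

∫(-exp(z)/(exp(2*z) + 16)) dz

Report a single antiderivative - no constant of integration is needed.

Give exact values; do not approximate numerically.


The answer is -atan(exp(z)/4)/4.
Step 1. Substitute u = exp(z), turning ∫(-exp(z)/(exp(2*z) + 16)) dz into ∫(-1/(u**2 + 16)) du: now ∫(-1/(u**2 + 16)) du.
Step 2. Evaluate the standard form: now -atan(u/4)/4.
Step 3. Substitute back u = exp(z): now -atan(exp(z)/4)/4.
Answer: -atan(exp(z)/4)/4.


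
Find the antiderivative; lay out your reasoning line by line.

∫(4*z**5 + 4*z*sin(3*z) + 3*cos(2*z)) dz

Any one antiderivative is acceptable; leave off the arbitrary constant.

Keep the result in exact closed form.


Step 1. Rewrite: now ∫(4*z**5) dz + ∫(4*z*sin(3*z)) dz + ∫(3*cos(2*z)) dz.
Step 2. Integrate ∫(4*z*sin(3*z)) dz by parts with u = z, dv = (4*sin(3*z)) dz, so v = -4*cos(3*z)/3: now -4*z*cos(3*z)/3 + ∫(4*z**5) dz + ∫(3*cos(2*z)) dz + ∫(4*cos(3*z)/3) dz.
Step 3. Evaluate the standard form: now -4*z*cos(3*z)/3 + 4*sin(3*z)/9 + ∫(4*z**5) dz + ∫(3*cos(2*z)) dz.
Step 4. Evaluate the standard form: now 2*z**6/3 - 4*z*cos(3*z)/3 + 4*sin(3*z)/9 + ∫(3*cos(2*z)) dz.
Step 5. Evaluate the standard form: now 2*z**6/3 - 4*z*cos(3*z)/3 + 3*sin(2*z)/2 + 4*sin(3*z)/9.
Answer: 2*z**6/3 - 4*z*cos(3*z)/3 + 3*sin(2*z)/2 + 4*sin(3*z)/9.


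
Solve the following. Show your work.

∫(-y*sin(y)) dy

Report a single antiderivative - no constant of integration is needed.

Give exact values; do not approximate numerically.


Step 1. Integrate ∫(-y*sin(y)) dy by parts with u = y, dv = (-sin(y)) dy, so v = cos(y): now y*cos(y) + ∫(-cos(y)) dy.
Step 2. Evaluate the standard form: now y*cos(y) - sin(y).
Answer: y*cos(y) - sin(y).


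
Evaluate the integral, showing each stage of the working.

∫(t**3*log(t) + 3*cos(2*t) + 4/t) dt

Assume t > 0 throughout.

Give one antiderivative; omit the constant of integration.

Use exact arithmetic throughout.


Step 1. Rewrite: now ∫(4/t) dt + ∫(t**3*log(t)) dt + ∫(3*cos(2*t)) dt.
Step 2. Evaluate the standard form: now 3*sin(2*t)/2 + ∫(4/t) dt + ∫(t**3*log(t)) dt.
Step 3. Integrate ∫(t**3*log(t)) dt by parts with u = log(t), dv = (t**3) dt, so v = t**4/4 [assuming t > 0]: now t**4*log(t)/4 + 3*sin(2*t)/2 + ∫(4/t) dt + ∫(-t**3/4) dt.
Step 4. Evaluate the standard form: now t**4*log(t)/4 - t**4/16 + 3*sin(2*t)/2 + ∫(4/t) dt.
Step 5. Evaluate the standard form [assuming t > 0]: now t**4*log(t)/4 - t**4/16 + 4*log(t) + 3*sin(2*t)/2.
Answer: t**4*log(t)/4 - t**4/16 + 4*log(t) + 3*sin(2*t)/2.


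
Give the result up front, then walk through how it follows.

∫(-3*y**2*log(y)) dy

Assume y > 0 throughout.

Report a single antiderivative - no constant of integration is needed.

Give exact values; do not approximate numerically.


The answer is -y**3*log(y) + y**3/3.
Step 1. Integrate ∫(-3*y**2*log(y)) dy by parts with u = log(y), dv = (-3*y**2) dy, so v = -y**3 [assuming y > 0]: now -y**3*log(y) + ∫(y**2) dy.
Step 2. Evaluate the standard form: now -y**3*log(y) + y**3/3.
Answer: -y**3*log(y) + y**3/3.


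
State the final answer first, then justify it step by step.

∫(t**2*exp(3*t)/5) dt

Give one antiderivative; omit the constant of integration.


The answer is t**2*exp(3*t)/15 - 2*t*exp(3*t)/45 + 2*exp(3*t)/135.
Step 1. Integrate ∫(t**2*exp(3*t)/5) dt by parts with u = t**2, dv = (exp(3*t)/5) dt, so v = exp(3*t)/15: now t**2*exp(3*t)/15 + ∫(-2*t*exp(3*t)/15) dt.
Step 2. Integrate ∫(-2*t*exp(3*t)/15) dt by parts with u = t, dv = (-2*exp(3*t)/15) dt, so v = -2*exp(3*t)/45: now t**2*exp(3*t)/15 - 2*t*exp(3*t)/45 + ∫(2*exp(3*t)/45) dt.
Step 3. Evaluate the standard form: now t**2*exp(3*t)/15 - 2*t*exp(3*t)/45 + 2*exp(3*t)/135.
Answer: t**2*exp(3*t)/15 - 2*t*exp(3*t)/45 + 2*exp(3*t)/135.


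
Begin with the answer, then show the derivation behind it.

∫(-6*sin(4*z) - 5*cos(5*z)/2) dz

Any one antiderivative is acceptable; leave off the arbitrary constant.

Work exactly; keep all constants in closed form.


The answer is -sin(5*z)/2 + 3*cos(4*z)/2.
Step 1. Rewrite: now ∫(-6*sin(4*z)) dz + ∫(-5*cos(5*z)/2) dz.
Step 2. Evaluate the standard form: now 3*cos(4*z)/2 + ∫(-5*cos(5*z)/2) dz.
Step 3. Evaluate the standard form: now -sin(5*z)/2 + 3*cos(4*z)/2.
Answer: -sin(5*z)/2 + 3*cos(4*z)/2.


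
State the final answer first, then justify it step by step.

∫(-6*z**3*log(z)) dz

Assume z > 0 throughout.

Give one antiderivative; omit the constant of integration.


The answer is -3*z**4*log(z)/2 + 3*z**4/8.
Step 1. Integrate ∫(-6*z**3*log(z)) dz by parts with u = log(z), dv = (-6*z**3) dz, so v = -3*z**4/2 [assuming z > 0]: now -3*z**4*log(z)/2 + ∫(3*z**3/2) dz.
Step 2. Evaluate the standard form: now -3*z**4*log(z)/2 + 3*z**4/8.
Answer: -3*z**4*log(z)/2 + 3*z**4/8.


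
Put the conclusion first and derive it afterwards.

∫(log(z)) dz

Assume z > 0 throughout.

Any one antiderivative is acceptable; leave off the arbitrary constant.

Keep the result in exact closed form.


The answer is z*log(z) - z.
Step 1. Integrate ∫(log(z)) dz by parts with u = log(z), dv = (1) dz, so v = z [assuming z > 0]: now z*log(z) + ∫(-1) dz.
Step 2. Evaluate the standard form: now z*log(z) - z.
Answer: z*log(z) - z.


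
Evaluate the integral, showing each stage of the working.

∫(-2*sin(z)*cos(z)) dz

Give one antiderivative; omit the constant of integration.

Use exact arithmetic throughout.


Step 1. Substitute u = sin(z), turning ∫(-2*sin(z)*cos(z)) dz into ∫(-2*u) du: now ∫(-2*u) du.
Step 2. Evaluate the standard form: now -u**2.
Step 3. Substitute back u = sin(z): now -sin(z)**2.
Answer: -sin(z)**2.


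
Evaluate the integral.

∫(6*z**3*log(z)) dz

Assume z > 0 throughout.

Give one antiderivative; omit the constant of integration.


Answer: 3*z**4*log(z)/2 - 3*z**4/8.


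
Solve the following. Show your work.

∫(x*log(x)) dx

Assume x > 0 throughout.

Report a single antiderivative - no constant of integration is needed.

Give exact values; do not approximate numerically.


Step 1. Integrate ∫(x*log(x)) dx by parts with u = log(x), dv = (x) dx, so v = x**2/2 [assuming x > 0]: now x**2*log(x)/2 + ∫(-x/2) dx.
Step 2. Evaluate the standard form: now x**2*log(x)/2 - x**2/4.
Answer: x**2*log(x)/2 - x**2/4.


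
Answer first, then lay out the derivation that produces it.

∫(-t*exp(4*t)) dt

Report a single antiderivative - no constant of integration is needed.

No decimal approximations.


The answer is -t*exp(4*t)/4 + exp(4*t)/16.
Step 1. Integrate ∫(-t*exp(4*t)) dt by parts with u = t, dv = (-exp(4*t)) dt, so v = -exp(4*t)/4: now -t*exp(4*t)/4 + ∫(exp(4*t)/4) dt.
Step 2. Evaluate the standard form: now -t*exp(4*t)/4 + exp(4*t)/16.
Answer: -t*exp(4*t)/4 + exp(4*t)/16.


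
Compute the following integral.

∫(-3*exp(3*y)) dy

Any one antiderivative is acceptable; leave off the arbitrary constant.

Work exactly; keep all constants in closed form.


Answer: -exp(3*y).


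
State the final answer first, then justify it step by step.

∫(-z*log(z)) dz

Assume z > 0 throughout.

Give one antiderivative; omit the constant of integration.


The answer is -z**2*log(z)/2 + z**2/4.
Step 1. Integrate ∫(-z*log(z)) dz by parts with u = log(z), dv = (-z) dz, so v = -z**2/2 [assuming z > 0]: now -z**2*log(z)/2 + ∫(z/2) dz.
Step 2. Evaluate the standard form: now -z**2*log(z)/2 + z**2/4.
Answer: -z**2*log(z)/2 + z**2/4.


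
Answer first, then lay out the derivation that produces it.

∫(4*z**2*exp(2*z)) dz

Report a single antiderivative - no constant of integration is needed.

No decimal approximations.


The answer is 2*z**2*exp(2*z) - 2*z*exp(2*z) + exp(2*z).
Step 1. Integrate ∫(4*z**2*exp(2*z)) dz by parts with u = z**2, dv = (4*exp(2*z)) dz, so v = 2*exp(2*z): now 2*z**2*exp(2*z) + ∫(-4*z*exp(2*z)) dz.
Step 2. Integrate ∫(-4*z*exp(2*z)) dz by parts with u = z, dv = (-4*exp(2*z)) dz, so v = -2*exp(2*z): now 2*z**2*exp(2*z) - 2*z*exp(2*z) + ∫(2*exp(2*z)) dz.
Step 3. Evaluate the standard form: now 2*z**2*exp(2*z) - 2*z*exp(2*z) + exp(2*z).
Answer: 2*z**2*exp(2*z) - 2*z*exp(2*z) + exp(2*z).


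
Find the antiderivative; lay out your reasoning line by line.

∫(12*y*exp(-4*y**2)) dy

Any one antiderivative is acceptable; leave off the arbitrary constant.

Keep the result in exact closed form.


Step 1. Substitute u = y**2, turning ∫(12*y*exp(-4*y**2)) dy into ∫(6*exp(-4*u)) du: now ∫(6*exp(-4*u)) du.
Step 2. Evaluate the standard form: now -3*exp(-4*u)/2.
Step 3. Substitute back u = y**2: now -3*exp(-4*y**2)/2.
Answer: -3*exp(-4*y**2)/2.


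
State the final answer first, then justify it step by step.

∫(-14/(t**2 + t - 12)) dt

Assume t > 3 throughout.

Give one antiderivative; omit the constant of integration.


The answer is -2*log(t - 3) + 2*log(t + 4).
Step 1. Decompose ∫(-14/(t**2 + t - 12)) dt by partial fractions, -14/(t**2 + t - 12) = 2/(t + 4) - 2/(t - 3): now ∫(-2/(t - 3)) dt + ∫(2/(t + 4)) dt.
Step 2. Evaluate the standard form [assuming t > 3]: now -2*log(t - 3) + ∫(2/(t + 4)) dt.
Step 3. Evaluate the standard form [assuming t > -4]: now -2*log(t - 3) + 2*log(t + 4).
Answer: -2*log(t - 3) + 2*log(t + 4).


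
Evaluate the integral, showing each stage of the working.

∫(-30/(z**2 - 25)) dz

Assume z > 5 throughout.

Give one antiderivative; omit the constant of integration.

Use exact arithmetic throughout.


Step 1. Decompose ∫(-30/(z**2 - 25)) dz by partial fractions, -30/(z**2 - 25) = 3/(z + 5) - 3/(z - 5): now ∫(-3/(z - 5)) dz + ∫(3/(z + 5)) dz.
Step 2. Evaluate the standard form [assuming z > -5]: now 3*log(z + 5) + ∫(-3/(z - 5)) dz.
Step 3. Evaluate the standard form [assuming z > 5]: now -3*log(z - 5) + 3*log(z + 5).
Answer: -3*log(z - 5) + 3*log(z + 5).


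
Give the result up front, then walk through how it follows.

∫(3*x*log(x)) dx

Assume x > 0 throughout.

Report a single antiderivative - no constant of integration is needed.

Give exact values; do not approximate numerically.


The answer is 3*x**2*log(x)/2 - 3*x**2/4.
Step 1. Integrate ∫(3*x*log(x)) dx by parts with u = log(x), dv = (3*x) dx, so v = 3*x**2/2 [assuming x > 0]: now 3*x**2*log(x)/2 + ∫(-3*x/2) dx.
Step 2. Evaluate the standard form: now 3*x**2*log(x)/2 - 3*x**2/4.
Answer: 3*x**2*log(x)/2 - 3*x**2/4.


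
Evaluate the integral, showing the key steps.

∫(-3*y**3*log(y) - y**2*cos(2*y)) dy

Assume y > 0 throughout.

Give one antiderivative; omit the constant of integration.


Step 1. Rewrite: now ∫(-y**2*cos(2*y)) dy + ∫(-3*y**3*log(y)) dy.
Step 2. Integrate ∫(-y**2*cos(2*y)) dy by parts with u = y**2, dv = (-cos(2*y)) dy, so v = -sin(2*y)/2: now -y**2*sin(2*y)/2 + ∫(y*sin(2*y)) dy + ∫(-3*y**3*log(y)) dy.
Step 3. Integrate ∫(y*sin(2*y)) dy by parts with u = y, dv = (sin(2*y)) dy, so v = -cos(2*y)/2: now -y**2*sin(2*y)/2 - y*cos(2*y)/2 + ∫(-3*y**3*log(y)) dy + ∫(cos(2*y)/2) dy.
Step 4. Evaluate the standard form: now -y**2*sin(2*y)/2 - y*cos(2*y)/2 + sin(2*y)/4 + ∫(-3*y**3*log(y)) dy.
Step 5. Integrate ∫(-3*y**3*log(y)) dy by parts with u = log(y), dv = (-3*y**3) dy, so v = -3*y**4/4 [assuming y > 0]: now -3*y**4*log(y)/4 - y**2*sin(2*y)/2 - y*cos(2*y)/2 + sin(2*y)/4 + ∫(3*y**3/4) dy.
Step 6. Evaluate the standard form: now -3*y**4*log(y)/4 + 3*y**4/16 - y**2*sin(2*y)/2 - y*cos(2*y)/2 + sin(2*y)/4.
Answer: -3*y**4*log(y)/4 + 3*y**4/16 - y**2*sin(2*y)/2 - y*cos(2*y)/2 + sin(2*y)/4.


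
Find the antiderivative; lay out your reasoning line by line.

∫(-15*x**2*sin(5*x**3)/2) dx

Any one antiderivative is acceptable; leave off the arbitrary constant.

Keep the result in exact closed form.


Step 1. Substitute u = x**3, turning ∫(-15*x**2*sin(5*x**3)/2) dx into ∫(-5*sin(5*u)/2) du: now ∫(-5*sin(5*u)/2) du.
Step 2. Evaluate the standard form: now cos(5*u)/2.
Step 3. Substitute back u = x**3: now cos(5*x**3)/2.
Answer: cos(5*x**3)/2.


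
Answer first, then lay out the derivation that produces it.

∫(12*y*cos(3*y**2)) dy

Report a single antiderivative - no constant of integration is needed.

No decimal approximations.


The answer is 2*sin(3*y**2).
Step 1. Substitute u = y**2, turning ∫(12*y*cos(3*y**2)) dy into ∫(6*cos(3*u)) du: now ∫(6*cos(3*u)) du.
Step 2. Evaluate the standard form: now 2*sin(3*u).
Step 3. Substitute back u = y**2: now 2*sin(3*y**2).
Answer: 2*sin(3*y**2).


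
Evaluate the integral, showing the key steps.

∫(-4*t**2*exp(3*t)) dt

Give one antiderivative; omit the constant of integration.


Step 1. Integrate ∫(-4*t**2*exp(3*t)) dt by parts with u = t**2, dv = (-4*exp(3*t)) dt, so v = -4*exp(3*t)/3: now -4*t**2*exp(3*t)/3 + ∫(8*t*exp(3*t)/3) dt.
Step 2. Integrate ∫(8*t*exp(3*t)/3) dt by parts with u = t, dv = (8*exp(3*t)/3) dt, so v = 8*exp(3*t)/9: now -4*t**2*exp(3*t)/3 + 8*t*exp(3*t)/9 + ∫(-8*exp(3*t)/9) dt.
Step 3. Evaluate the standard form: now -4*t**2*exp(3*t)/3 + 8*t*exp(3*t)/9 - 8*exp(3*t)/27.
Answer: -4*t**2*exp(3*t)/3 + 8*t*exp(3*t)/9 - 8*exp(3*t)/27.


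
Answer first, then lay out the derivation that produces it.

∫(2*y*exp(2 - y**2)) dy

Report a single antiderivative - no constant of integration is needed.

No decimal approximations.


The answer is -exp(2 - y**2).
Step 1. Substitute u = y**2 - 2, turning ∫(2*y*exp(2 - y**2)) dy into ∫(exp(-u)) du: now ∫(exp(-u)) du.
Step 2. Evaluate the standard form: now -exp(-u).
Step 3. Substitute back u = y**2 - 2: now -exp(2 - y**2).
Answer: -exp(2 - y**2).


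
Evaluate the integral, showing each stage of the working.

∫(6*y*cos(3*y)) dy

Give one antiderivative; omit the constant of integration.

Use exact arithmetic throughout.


Step 1. Integrate ∫(6*y*cos(3*y)) dy by parts with u = y, dv = (6*cos(3*y)) dy, so v = 2*sin(3*y): now 2*y*sin(3*y) + ∫(-2*sin(3*y)) dy.
Step 2. Evaluate the standard form: now 2*y*sin(3*y) + 2*cos(3*y)/3.
Answer: 2*y*sin(3*y) + 2*cos(3*y)/3.


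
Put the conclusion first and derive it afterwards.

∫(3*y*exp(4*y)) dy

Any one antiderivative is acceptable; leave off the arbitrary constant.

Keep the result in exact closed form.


The answer is 3*y*exp(4*y)/4 - 3*exp(4*y)/16.
Step 1. Integrate ∫(3*y*exp(4*y)) dy by parts with u = y, dv = (3*exp(4*y)) dy, so v = 3*exp(4*y)/4: now 3*y*exp(4*y)/4 + ∫(-3*exp(4*y)/4) dy.
Step 2. Evaluate the standard form: now 3*y*exp(4*y)/4 - 3*exp(4*y)/16.
Answer: 3*y*exp(4*y)/4 - 3*exp(4*y)/16.


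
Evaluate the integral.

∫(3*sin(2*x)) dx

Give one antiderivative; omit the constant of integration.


Answer: -3*cos(2*x)/2.


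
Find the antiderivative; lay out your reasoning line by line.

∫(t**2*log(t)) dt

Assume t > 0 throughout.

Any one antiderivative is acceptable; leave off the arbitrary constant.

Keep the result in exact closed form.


Step 1. Integrate ∫(t**2*log(t)) dt by parts with u = log(t), dv = (t**2) dt, so v = t**3/3 [assuming t > 0]: now t**3*log(t)/3 + ∫(-t**2/3) dt.
Step 2. Evaluate the standard form: now t**3*log(t)/3 - t**3/9.
Answer: t**3*log(t)/3 - t**3/9.


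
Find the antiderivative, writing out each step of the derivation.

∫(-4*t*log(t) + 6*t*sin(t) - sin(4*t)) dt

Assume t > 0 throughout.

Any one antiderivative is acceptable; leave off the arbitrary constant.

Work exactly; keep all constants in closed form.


Step 1. Rewrite: now ∫(-4*t*log(t)) dt + ∫(6*t*sin(t)) dt + ∫(-sin(4*t)) dt.
Step 2. Integrate ∫(-4*t*log(t)) dt by parts with u = log(t), dv = (-4*t) dt, so v = -2*t**2 [assuming t > 0]: now -2*t**2*log(t) + ∫(2*t) dt + ∫(6*t*sin(t)) dt + ∫(-sin(4*t)) dt.
Step 3. Evaluate the standard form: now -2*t**2*log(t) + t**2 + ∫(6*t*sin(t)) dt + ∫(-sin(4*t)) dt.
Step 4. Integrate ∫(6*t*sin(t)) dt by parts with u = t, dv = (6*sin(t)) dt, so v = -6*cos(t): now -2*t**2*log(t) + t**2 - 6*t*cos(t) + ∫(-sin(4*t)) dt + ∫(6*cos(t)) dt.
Step 5. Evaluate the standard form: now -2*t**2*log(t) + t**2 - 6*t*cos(t) + 6*sin(t) + ∫(-sin(4*t)) dt.
Step 6. Evaluate the standard form: now -2*t**2*log(t) + t**2 - 6*t*cos(t) + 6*sin(t) + cos(4*t)/4.
Answer: -2*t**2*log(t) + t**2 - 6*t*cos(t) + 6*sin(t) + cos(4*t)/4.


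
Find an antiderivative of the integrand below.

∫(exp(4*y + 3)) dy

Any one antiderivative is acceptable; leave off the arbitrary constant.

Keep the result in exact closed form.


Answer: exp(4*y + 3)/4.


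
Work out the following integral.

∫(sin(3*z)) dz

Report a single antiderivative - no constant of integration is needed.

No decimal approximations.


Answer: -cos(3*z)/3.


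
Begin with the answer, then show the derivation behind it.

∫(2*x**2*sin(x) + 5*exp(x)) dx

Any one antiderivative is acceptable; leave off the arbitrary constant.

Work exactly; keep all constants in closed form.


The answer is -2*x**2*cos(x) + 4*x*sin(x) + 5*exp(x) + 4*cos(x).
Step 1. Rewrite: now ∫(2*x**2*sin(x)) dx + ∫(5*exp(x)) dx.
Step 2. Evaluate the standard form: now 5*exp(x) + ∫(2*x**2*sin(x)) dx.
Step 3. Integrate ∫(2*x**2*sin(x)) dx by parts with u = x**2, dv = (2*sin(x)) dx, so v = -2*cos(x): now -2*x**2*cos(x) + 5*exp(x) + ∫(4*x*cos(x)) dx.
Step 4. Integrate ∫(4*x*cos(x)) dx by parts with u = x, dv = (4*cos(x)) dx, so v = 4*sin(x): now -2*x**2*cos(x) + 4*x*sin(x) + 5*exp(x) + ∫(-4*sin(x)) dx.
Step 5. Evaluate the standard form: now -2*x**2*cos(x) + 4*x*sin(x) + 5*exp(x) + 4*cos(x).
Answer: -2*x**2*cos(x) + 4*x*sin(x) + 5*exp(x) + 4*cos(x).


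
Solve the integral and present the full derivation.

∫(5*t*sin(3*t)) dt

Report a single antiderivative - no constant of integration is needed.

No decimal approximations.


Step 1. Integrate ∫(5*t*sin(3*t)) dt by parts with u = t, dv = (5*sin(3*t)) dt, so v = -5*cos(3*t)/3: now -5*t*cos(3*t)/3 + ∫(5*cos(3*t)/3) dt.
Step 2. Evaluate the standard form: now -5*t*cos(3*t)/3 + 5*sin(3*t)/9.
Answer: -5*t*cos(3*t)/3 + 5*sin(3*t)/9.


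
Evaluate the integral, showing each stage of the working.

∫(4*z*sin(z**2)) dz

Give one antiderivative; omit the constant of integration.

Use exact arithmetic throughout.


Step 1. Substitute u = z**2, turning ∫(4*z*sin(z**2)) dz into ∫(2*sin(u)) du: now ∫(2*sin(u)) du.
Step 2. Evaluate the standard form: now -2*cos(u).
Step 3. Substitute back u = z**2: now -2*cos(z**2).
Answer: -2*cos(z**2).


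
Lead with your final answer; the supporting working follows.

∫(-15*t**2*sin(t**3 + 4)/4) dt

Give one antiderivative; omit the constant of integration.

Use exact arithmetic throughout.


The answer is 5*cos(t**3 + 4)/4.
Step 1. Substitute u = t**3 + 4, turning ∫(-15*t**2*sin(t**3 + 4)/4) dt into ∫(-5*sin(u)/4) du: now ∫(-5*sin(u)/4) du.
Step 2. Evaluate the standard form: now 5*cos(u)/4.
Step 3. Substitute back u = t**3 + 4: now 5*cos(t**3 + 4)/4.
Answer: 5*cos(t**3 + 4)/4.


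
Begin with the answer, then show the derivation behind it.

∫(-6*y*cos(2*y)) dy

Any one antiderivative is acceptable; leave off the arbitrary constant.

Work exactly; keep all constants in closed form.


The answer is -3*y*sin(2*y) - 3*cos(2*y)/2.
Step 1. Integrate ∫(-6*y*cos(2*y)) dy by parts with u = y, dv = (-6*cos(2*y)) dy, so v = -3*sin(2*y): now -3*y*sin(2*y) + ∫(3*sin(2*y)) dy.
Step 2. Evaluate the standard form: now -3*y*sin(2*y) - 3*cos(2*y)/2.
Answer: -3*y*sin(2*y) - 3*cos(2*y)/2.


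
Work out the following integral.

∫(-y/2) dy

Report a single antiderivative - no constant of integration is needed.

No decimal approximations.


Answer: -y**2/4.


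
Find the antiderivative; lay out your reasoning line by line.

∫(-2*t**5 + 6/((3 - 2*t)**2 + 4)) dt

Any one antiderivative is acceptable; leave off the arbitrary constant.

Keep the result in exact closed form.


Step 1. Rewrite: now ∫(-2*t**5) dt + ∫(6/((3 - 2*t)**2 + 4)) dt.
Step 2. Substitute u = 3 - 2*t, turning ∫(6/((3 - 2*t)**2 + 4)) dt into ∫(-3/(u**2 + 4)) du: now ∫(-2*t**5) dt + ∫(-3/(u**2 + 4)) du.
Step 3. Evaluate the standard form: now -3*atan(u/2)/2 + ∫(-2*t**5) dt.
Step 4. Substitute back u = 3 - 2*t: now 3*atan(t - 3/2)/2 + ∫(-2*t**5) dt.
Step 5. Evaluate the standard form: now -t**6/3 + 3*atan(t - 3/2)/2.
Answer: -t**6/3 + 3*atan(t - 3/2)/2.


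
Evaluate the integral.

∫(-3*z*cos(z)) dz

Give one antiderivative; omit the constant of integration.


Answer: -3*z*sin(z) - 3*cos(z).


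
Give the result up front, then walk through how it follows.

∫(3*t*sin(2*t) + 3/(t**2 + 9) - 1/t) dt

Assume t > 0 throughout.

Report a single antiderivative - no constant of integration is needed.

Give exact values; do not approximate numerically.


The answer is -3*t*cos(2*t)/2 - log(t) + 3*sin(2*t)/4 + atan(t/3).
Step 1. Rewrite: now ∫(-1/t) dt + ∫(3*t*sin(2*t)) dt + ∫(3/(t**2 + 9)) dt.
Step 2. Integrate ∫(3*t*sin(2*t)) dt by parts with u = t, dv = (3*sin(2*t)) dt, so v = -3*cos(2*t)/2: now -3*t*cos(2*t)/2 + ∫(-1/t) dt + ∫(3/(t**2 + 9)) dt + ∫(3*cos(2*t)/2) dt.
Step 3. Evaluate the standard form: now -3*t*cos(2*t)/2 + 3*sin(2*t)/4 + ∫(-1/t) dt + ∫(3/(t**2 + 9)) dt.
Step 4. Evaluate the standard form: now -3*t*cos(2*t)/2 + 3*sin(2*t)/4 + atan(t/3) + ∫(-1/t) dt.
Step 5. Evaluate the standard form [assuming t > 0]: now -3*t*cos(2*t)/2 - log(t) + 3*sin(2*t)/4 + atan(t/3).
Answer: -3*t*cos(2*t)/2 - log(t) + 3*sin(2*t)/4 + atan(t/3).


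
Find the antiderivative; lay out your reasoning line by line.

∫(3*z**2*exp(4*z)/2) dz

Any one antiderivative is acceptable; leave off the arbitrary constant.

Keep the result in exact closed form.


Step 1. Integrate ∫(3*z**2*exp(4*z)/2) dz by parts with u = z**2, dv = (3*exp(4*z)/2) dz, so v = 3*exp(4*z)/8: now 3*z**2*exp(4*z)/8 + ∫(-3*z*exp(4*z)/4) dz.
Step 2. Integrate ∫(-3*z*exp(4*z)/4) dz by parts with u = z, dv = (-3*exp(4*z)/4) dz, so v = -3*exp(4*z)/16: now 3*z**2*exp(4*z)/8 - 3*z*exp(4*z)/16 + ∫(3*exp(4*z)/16) dz.
Step 3. Evaluate the standard form: now 3*z**2*exp(4*z)/8 - 3*z*exp(4*z)/16 + 3*exp(4*z)/64.
Answer: 3*z**2*exp(4*z)/8 - 3*z*exp(4*z)/16 + 3*exp(4*z)/64.


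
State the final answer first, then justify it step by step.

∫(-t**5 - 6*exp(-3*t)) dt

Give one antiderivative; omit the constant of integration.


The answer is -t**6/6 + 2*exp(-3*t).
Step 1. Rewrite: now ∫(-t**5) dt + ∫(-6*exp(-3*t)) dt.
Step 2. Evaluate the standard form: now ∫(-t**5) dt + 2*exp(-3*t).
Step 3. Evaluate the standard form: now -t**6/6 + 2*exp(-3*t).
Answer: -t**6/6 + 2*exp(-3*t).


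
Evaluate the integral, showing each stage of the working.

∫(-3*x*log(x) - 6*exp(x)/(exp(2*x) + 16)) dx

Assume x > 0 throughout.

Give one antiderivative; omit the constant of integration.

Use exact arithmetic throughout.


Step 1. Rewrite: now ∫(-3*x*log(x)) dx + ∫(-6*exp(x)/(exp(2*x) + 16)) dx.
Step 2. Integrate ∫(-3*x*log(x)) dx by parts with u = log(x), dv = (-3*x) dx, so v = -3*x**2/2 [assuming x > 0]: now -3*x**2*log(x)/2 + ∫(3*x/2) dx + ∫(-6*exp(x)/(exp(2*x) + 16)) dx.
Step 3. Evaluate the standard form: now -3*x**2*log(x)/2 + 3*x**2/4 + ∫(-6*exp(x)/(exp(2*x) + 16)) dx.
Step 4. Substitute u = exp(x), turning ∫(-6*exp(x)/(exp(2*x) + 16)) dx into ∫(-6/(u**2 + 16)) du: now -3*x**2*log(x)/2 + 3*x**2/4 + ∫(-6/(u**2 + 16)) du.
Step 5. Evaluate the standard form: now -3*x**2*log(x)/2 + 3*x**2/4 - 3*atan(u/4)/2.
Step 6. Substitute back u = exp(x): now -3*x**2*log(x)/2 + 3*x**2/4 - 3*atan(exp(x)/4)/2.
Answer: -3*x**2*log(x)/2 + 3*x**2/4 - 3*atan(exp(x)/4)/2.


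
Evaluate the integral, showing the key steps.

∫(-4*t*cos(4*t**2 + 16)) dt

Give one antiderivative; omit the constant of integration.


Step 1. Substitute u = t**2 + 4, turning ∫(-4*t*cos(4*t**2 + 16)) dt into ∫(-2*cos(4*u)) du: now ∫(-2*cos(4*u)) du.
Step 2. Evaluate the standard form: now -sin(4*u)/2.
Step 3. Substitute back u = t**2 + 4: now -sin(4*t**2 + 16)/2.
Answer: -sin(4*t**2 + 16)/2.


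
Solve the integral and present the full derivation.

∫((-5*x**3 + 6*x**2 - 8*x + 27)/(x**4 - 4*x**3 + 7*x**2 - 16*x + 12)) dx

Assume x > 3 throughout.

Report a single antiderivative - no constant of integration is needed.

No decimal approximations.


Step 1. Decompose ∫((-5*x**3 + 6*x**2 - 8*x + 27)/(x**4 - 4*x**3 + 7*x**2 - 16*x + 12)) dx by partial fractions, (-5*x**3 + 6*x**2 - 8*x + 27)/(x**4 - 4*x**3 + 7*x**2 - 16*x + 12) = -3/(x**2 + 4) - 2/(x - 1) - 3/(x - 3): now ∫(-3/(x - 3)) dx + ∫(-2/(x - 1)) dx + ∫(-3/(x**2 + 4)) dx.
Step 2. Evaluate the standard form [assuming x > 1]: now -2*log(x - 1) + ∫(-3/(x - 3)) dx + ∫(-3/(x**2 + 4)) dx.
Step 3. Evaluate the standard form [assuming x > 3]: now -3*log(x - 3) - 2*log(x - 1) + ∫(-3/(x**2 + 4)) dx.
Step 4. Evaluate the standard form: now -3*log(x - 3) - 2*log(x - 1) - 3*atan(x/2)/2.
Answer: -3*log(x - 3) - 2*log(x - 1) - 3*atan(x/2)/2.


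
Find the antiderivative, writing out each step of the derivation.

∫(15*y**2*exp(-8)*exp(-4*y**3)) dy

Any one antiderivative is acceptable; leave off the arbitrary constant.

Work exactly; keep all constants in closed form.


Step 1. Substitute u = y**3 + 2, turning ∫(15*y**2*exp(-8)*exp(-4*y**3)) dy into ∫(5*exp(-4*u)) du: now ∫(5*exp(-4*u)) du.
Step 2. Evaluate the standard form: now -5*exp(-4*u)/4.
Step 3. Substitute back u = y**3 + 2: now -5*exp(-4*y**3 - 8)/4.
Answer: -5*exp(-4*y**3 - 8)/4.


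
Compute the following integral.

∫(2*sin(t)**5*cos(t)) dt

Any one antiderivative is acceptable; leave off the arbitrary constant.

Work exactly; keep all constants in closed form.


Answer: sin(t)**6/3.


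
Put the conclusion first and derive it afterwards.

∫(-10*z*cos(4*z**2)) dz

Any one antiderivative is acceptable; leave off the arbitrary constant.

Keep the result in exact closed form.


The answer is -5*sin(4*z**2)/4.
Step 1. Substitute u = z**2, turning ∫(-10*z*cos(4*z**2)) dz into ∫(-5*cos(4*u)) du: now ∫(-5*cos(4*u)) du.
Step 2. Evaluate the standard form: now -5*sin(4*u)/4.
Step 3. Substitute back u = z**2: now -5*sin(4*z**2)/4.
Answer: -5*sin(4*z**2)/4.


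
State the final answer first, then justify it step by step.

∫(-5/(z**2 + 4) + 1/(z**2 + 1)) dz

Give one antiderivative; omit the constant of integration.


The answer is -5*atan(z/2)/2 + atan(z).
Step 1. Rewrite: now ∫(1/(z**2 + 1)) dz + ∫(-5/(z**2 + 4)) dz.
Step 2. Evaluate the standard form: now -5*atan(z/2)/2 + ∫(1/(z**2 + 1)) dz.
Step 3. Evaluate the standard form: now -5*atan(z/2)/2 + atan(z).
Answer: -5*atan(z/2)/2 + atan(z).


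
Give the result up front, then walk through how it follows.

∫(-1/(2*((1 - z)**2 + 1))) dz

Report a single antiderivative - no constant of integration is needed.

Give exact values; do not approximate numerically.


The answer is -atan(z - 1)/2.
Step 1. Substitute u = 1 - z, turning ∫(-1/(2*((1 - z)**2 + 1))) dz into ∫(1/(2*(u**2 + 1))) du: now ∫(1/(2*(u**2 + 1))) du.
Step 2. Evaluate the standard form: now atan(u)/2.
Step 3. Substitute back u = 1 - z: now -atan(z - 1)/2.
Answer: -atan(z - 1)/2.


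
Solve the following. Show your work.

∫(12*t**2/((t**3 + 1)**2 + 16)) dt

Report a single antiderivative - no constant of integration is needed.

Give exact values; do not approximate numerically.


Step 1. Substitute u = t**3 + 1, turning ∫(12*t**2/((t**3 + 1)**2 + 16)) dt into ∫(4/(u**2 + 16)) du: now ∫(4/(u**2 + 16)) du.
Step 2. Evaluate the standard form: now atan(u/4).
Step 3. Substitute back u = t**3 + 1: now atan(t**3/4 + 1/4).
Answer: atan(t**3/4 + 1/4).


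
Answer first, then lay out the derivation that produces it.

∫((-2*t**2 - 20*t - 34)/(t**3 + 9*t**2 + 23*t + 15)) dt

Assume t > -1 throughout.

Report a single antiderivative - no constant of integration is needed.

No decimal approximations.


The answer is -2*log(t + 1) - 2*log(t + 3) + 2*log(t + 5).
Step 1. Decompose ∫((-2*t**2 - 20*t - 34)/(t**3 + 9*t**2 + 23*t + 15)) dt by partial fractions, (-2*t**2 - 20*t - 34)/(t**3 + 9*t**2 + 23*t + 15) = 2/(t + 5) - 2/(t + 3) - 2/(t + 1): now ∫(-2/(t + 1)) dt + ∫(-2/(t + 3)) dt + ∫(2/(t + 5)) dt.
Step 2. Evaluate the standard form [assuming t > -5]: now 2*log(t + 5) + ∫(-2/(t + 1)) dt + ∫(-2/(t + 3)) dt.
Step 3. Evaluate the standard form [assuming t > -1]: now -2*log(t + 1) + 2*log(t + 5) + ∫(-2/(t + 3)) dt.
Step 4. Evaluate the standard form [assuming t > -3]: now -2*log(t + 1) - 2*log(t + 3) + 2*log(t + 5).
Answer: -2*log(t + 1) - 2*log(t + 3) + 2*log(t + 5).


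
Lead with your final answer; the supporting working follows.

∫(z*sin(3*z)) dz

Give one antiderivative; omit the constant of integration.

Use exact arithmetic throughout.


The answer is -z*cos(3*z)/3 + sin(3*z)/9.
Step 1. Integrate ∫(z*sin(3*z)) dz by parts with u = z, dv = (sin(3*z)) dz, so v = -cos(3*z)/3: now -z*cos(3*z)/3 + ∫(cos(3*z)/3) dz.
Step 2. Evaluate the standard form: now -z*cos(3*z)/3 + sin(3*z)/9.
Answer: -z*cos(3*z)/3 + sin(3*z)/9.


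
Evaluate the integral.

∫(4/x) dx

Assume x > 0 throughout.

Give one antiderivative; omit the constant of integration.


Answer: 4*log(x).


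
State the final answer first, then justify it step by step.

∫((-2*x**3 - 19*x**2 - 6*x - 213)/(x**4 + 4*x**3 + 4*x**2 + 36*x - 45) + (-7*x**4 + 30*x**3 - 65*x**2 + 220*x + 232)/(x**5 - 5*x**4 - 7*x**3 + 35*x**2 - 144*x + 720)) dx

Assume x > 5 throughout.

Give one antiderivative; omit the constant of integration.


The answer is -3*log(x - 5) - log(x - 4) - 4*log(x - 1) - 3*log(x + 4) + 2*log(x + 5) + 5*atan(x/3)/3.
Step 1. Rewrite: now ∫((-2*x**3 - 19*x**2 - 6*x - 213)/(x**4 + 4*x**3 + 4*x**2 + 36*x - 45)) dx + ∫((-7*x**4 + 30*x**3 - 65*x**2 + 220*x + 232)/(x**5 - 5*x**4 - 7*x**3 + 35*x**2 - 144*x + 720)) dx.
Step 2. Decompose ∫((-2*x**3 - 19*x**2 - 6*x - 213)/(x**4 + 4*x**3 + 4*x**2 + 36*x - 45)) dx by partial fractions, (-2*x**3 - 19*x**2 - 6*x - 213)/(x**4 + 4*x**3 + 4*x**2 + 36*x - 45) = 3/(x**2 + 9) + 2/(x + 5) - 4/(x - 1): now ∫((-7*x**4 + 30*x**3 - 65*x**2 + 220*x + 232)/(x**5 - 5*x**4 - 7*x**3 + 35*x**2 - 144*x + 720)) dx + ∫(-4/(x - 1)) dx + ∫(2/(x + 5)) dx + ∫(3/(x**2 + 9)) dx.
Step 3. Evaluate the standard form [assuming x > -5]: now 2*log(x + 5) + ∫((-7*x**4 + 30*x**3 - 65*x**2 + 220*x + 232)/(x**5 - 5*x**4 - 7*x**3 + 35*x**2 - 144*x + 720)) dx + ∫(-4/(x - 1)) dx + ∫(3/(x**2 + 9)) dx.
Step 4. Evaluate the standard form [assuming x > 1]: now -4*log(x - 1) + 2*log(x + 5) + ∫((-7*x**4 + 30*x**3 - 65*x**2 + 220*x + 232)/(x**5 - 5*x**4 - 7*x**3 + 35*x**2 - 144*x + 720)) dx + ∫(3/(x**2 + 9)) dx.
Step 5. Evaluate the standard form: now -4*log(x - 1) + 2*log(x + 5) + atan(x/3) + ∫((-7*x**4 + 30*x**3 - 65*x**2 + 220*x + 232)/(x**5 - 5*x**4 - 7*x**3 + 35*x**2 - 144*x + 720)) dx.
Step 6. Decompose ∫((-7*x**4 + 30*x**3 - 65*x**2 + 220*x + 232)/(x**5 - 5*x**4 - 7*x**3 + 35*x**2 - 144*x + 720)) dx by partial fractions, (-7*x**4 + 30*x**3 - 65*x**2 + 220*x + 232)/(x**5 - 5*x**4 - 7*x**3 + 35*x**2 - 144*x + 720) = 2/(x**2 + 9) - 3/(x + 4) - 1/(x - 4) - 3/(x - 5): now -4*log(x - 1) + 2*log(x + 5) + atan(x/3) + ∫(-3/(x - 5)) dx + ∫(-1/(x - 4)) dx + ∫(-3/(x + 4)) dx + ∫(2/(x**2 + 9)) dx.
Step 7. Evaluate the standard form [assuming x > -4]: now -4*log(x - 1) - 3*log(x + 4) + 2*log(x + 5) + atan(x/3) + ∫(-3/(x - 5)) dx + ∫(-1/(x - 4)) dx + ∫(2/(x**2 + 9)) dx.
Step 8. Evaluate the standard form [assuming x > 4]: now -log(x - 4) - 4*log(x - 1) - 3*log(x + 4) + 2*log(x + 5) + atan(x/3) + ∫(-3/(x - 5)) dx + ∫(2/(x**2 + 9)) dx.
Step 9. Evaluate the standard form [assuming x > 5]: now -3*log(x - 5) - log(x - 4) - 4*log(x - 1) - 3*log(x + 4) + 2*log(x + 5) + atan(x/3) + ∫(2/(x**2 + 9)) dx.
Step 10. Evaluate the standard form: now -3*log(x - 5) - log(x - 4) - 4*log(x - 1) - 3*log(x + 4) + 2*log(x + 5) + 5*atan(x/3)/3.
Answer: -3*log(x - 5) - log(x - 4) - 4*log(x - 1) - 3*log(x + 4) + 2*log(x + 5) + 5*atan(x/3)/3.
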